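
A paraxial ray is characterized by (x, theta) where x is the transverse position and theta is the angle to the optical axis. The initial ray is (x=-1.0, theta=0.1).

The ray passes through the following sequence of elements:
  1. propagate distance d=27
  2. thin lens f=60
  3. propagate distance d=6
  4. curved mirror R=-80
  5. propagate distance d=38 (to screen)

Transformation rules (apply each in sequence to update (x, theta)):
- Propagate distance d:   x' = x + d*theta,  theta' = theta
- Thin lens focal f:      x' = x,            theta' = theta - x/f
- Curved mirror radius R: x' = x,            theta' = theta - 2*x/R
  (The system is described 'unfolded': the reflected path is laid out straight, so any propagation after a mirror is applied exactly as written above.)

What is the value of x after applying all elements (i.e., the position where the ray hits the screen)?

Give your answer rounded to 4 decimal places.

Answer: 6.8768

Derivation:
Initial: x=-1.0000 theta=0.1000
After 1 (propagate distance d=27): x=1.7000 theta=0.1000
After 2 (thin lens f=60): x=1.7000 theta=43/600 (≈0.0717)
After 3 (propagate distance d=6): x=2.1300 theta=43/600 (≈0.0717)
After 4 (curved mirror R=-80): x=2.1300 theta=1499/12000 (≈0.1249)
After 5 (propagate distance d=38 (to screen)): x=41261/6000 (≈6.8768) theta=1499/12000 (≈0.1249)
Rounded to 4 decimal places: x = 6.8768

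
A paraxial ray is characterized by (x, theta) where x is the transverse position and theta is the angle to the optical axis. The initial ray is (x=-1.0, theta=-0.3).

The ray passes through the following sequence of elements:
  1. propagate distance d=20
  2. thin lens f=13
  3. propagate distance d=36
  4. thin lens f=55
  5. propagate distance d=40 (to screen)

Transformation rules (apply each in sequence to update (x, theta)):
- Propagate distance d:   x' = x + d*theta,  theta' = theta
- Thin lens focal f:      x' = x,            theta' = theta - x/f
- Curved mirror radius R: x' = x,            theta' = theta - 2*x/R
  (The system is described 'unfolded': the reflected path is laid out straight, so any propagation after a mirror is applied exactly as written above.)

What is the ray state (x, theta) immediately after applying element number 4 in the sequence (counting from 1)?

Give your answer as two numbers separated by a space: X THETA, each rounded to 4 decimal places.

Answer: 1.5846 0.2097

Derivation:
Initial: x=-1.0000 theta=-0.3000
After 1 (propagate distance d=20): x=-7.0000 theta=-0.3000
After 2 (thin lens f=13): x=-7.0000 theta=31/130 (≈0.2385)
After 3 (propagate distance d=36): x=103/65 (≈1.5846) theta=31/130 (≈0.2385)
After 4 (thin lens f=55): x=103/65 (≈1.5846) theta=1499/7150 (≈0.2097)
Rounded to 4 decimal places: x = 1.5846, theta = 0.2097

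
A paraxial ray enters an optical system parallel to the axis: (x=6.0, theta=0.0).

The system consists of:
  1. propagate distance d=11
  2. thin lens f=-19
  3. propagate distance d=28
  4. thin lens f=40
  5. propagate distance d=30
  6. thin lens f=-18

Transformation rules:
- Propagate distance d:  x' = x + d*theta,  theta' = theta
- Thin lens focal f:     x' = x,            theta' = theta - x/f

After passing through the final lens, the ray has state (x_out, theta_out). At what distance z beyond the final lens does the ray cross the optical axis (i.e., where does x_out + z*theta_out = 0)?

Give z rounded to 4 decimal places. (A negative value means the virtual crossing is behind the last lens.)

Answer: -19.4689

Derivation:
Initial: x=6.0000 theta=0.0000
After 1 (propagate distance d=11): x=6.0000 theta=0.0000
After 2 (thin lens f=-19): x=6.0000 theta=6/19 (≈0.3158)
After 3 (propagate distance d=28): x=282/19 (≈14.8421) theta=6/19 (≈0.3158)
After 4 (thin lens f=40): x=282/19 (≈14.8421) theta=-21/380 (≈-0.0553)
After 5 (propagate distance d=30): x=501/38 (≈13.1842) theta=-21/380 (≈-0.0553)
After 6 (thin lens f=-18): x=501/38 (≈13.1842) theta=193/285 (≈0.6772)
z_focus = -x_out/theta_out = -(501/38)/(193/285) = -7515/386 ≈ -19.4689
Rounded to 4 decimal places: z = -19.4689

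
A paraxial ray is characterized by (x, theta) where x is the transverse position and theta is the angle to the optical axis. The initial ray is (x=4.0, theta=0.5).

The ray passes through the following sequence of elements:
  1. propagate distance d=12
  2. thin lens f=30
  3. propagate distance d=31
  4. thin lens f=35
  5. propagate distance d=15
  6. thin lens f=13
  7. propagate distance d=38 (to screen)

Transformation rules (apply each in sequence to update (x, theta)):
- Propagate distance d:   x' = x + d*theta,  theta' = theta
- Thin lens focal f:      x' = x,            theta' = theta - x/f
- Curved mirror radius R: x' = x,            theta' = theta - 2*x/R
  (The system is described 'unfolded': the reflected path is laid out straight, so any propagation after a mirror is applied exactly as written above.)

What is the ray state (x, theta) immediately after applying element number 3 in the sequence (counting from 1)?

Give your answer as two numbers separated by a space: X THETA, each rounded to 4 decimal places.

Answer: 15.1667 0.1667

Derivation:
Initial: x=4.0000 theta=0.5000
After 1 (propagate distance d=12): x=10.0000 theta=0.5000
After 2 (thin lens f=30): x=10.0000 theta=1/6 (≈0.1667)
After 3 (propagate distance d=31): x=91/6 (≈15.1667) theta=1/6 (≈0.1667)
Rounded to 4 decimal places: x = 15.1667, theta = 0.1667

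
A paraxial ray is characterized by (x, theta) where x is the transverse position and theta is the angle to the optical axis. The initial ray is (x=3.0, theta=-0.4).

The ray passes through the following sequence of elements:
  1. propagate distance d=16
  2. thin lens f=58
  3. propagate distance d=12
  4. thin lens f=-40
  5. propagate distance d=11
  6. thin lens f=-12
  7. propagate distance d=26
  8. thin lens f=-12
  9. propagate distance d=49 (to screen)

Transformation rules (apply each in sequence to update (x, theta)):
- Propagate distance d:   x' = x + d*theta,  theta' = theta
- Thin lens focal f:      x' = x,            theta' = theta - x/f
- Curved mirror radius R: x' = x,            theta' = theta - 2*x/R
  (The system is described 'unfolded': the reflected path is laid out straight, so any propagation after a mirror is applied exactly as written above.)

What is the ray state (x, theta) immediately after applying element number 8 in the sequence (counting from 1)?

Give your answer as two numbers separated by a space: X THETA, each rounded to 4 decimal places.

Answer: -55.9073 -6.2972

Derivation:
Initial: x=3.0000 theta=-0.4000
After 1 (propagate distance d=16): x=-3.4000 theta=-0.4000
After 2 (thin lens f=58): x=-3.4000 theta=-99/290 (≈-0.3414)
After 3 (propagate distance d=12): x=-1087/145 (≈-7.4966) theta=-99/290 (≈-0.3414)
After 4 (thin lens f=-40): x=-1087/145 (≈-7.4966) theta=-3067/5800 (≈-0.5288)
After 5 (propagate distance d=11): x=-77217/5800 (≈-13.3133) theta=-3067/5800 (≈-0.5288)
After 6 (thin lens f=-12): x=-77217/5800 (≈-13.3133) theta=-38007/23200 (≈-1.6382)
After 7 (propagate distance d=26): x=-25941/464 (≈-55.9073) theta=-38007/23200 (≈-1.6382)
After 8 (thin lens f=-12): x=-25941/464 (≈-55.9073) theta=-292189/46400 (≈-6.2972)
Rounded to 4 decimal places: x = -55.9073, theta = -6.2972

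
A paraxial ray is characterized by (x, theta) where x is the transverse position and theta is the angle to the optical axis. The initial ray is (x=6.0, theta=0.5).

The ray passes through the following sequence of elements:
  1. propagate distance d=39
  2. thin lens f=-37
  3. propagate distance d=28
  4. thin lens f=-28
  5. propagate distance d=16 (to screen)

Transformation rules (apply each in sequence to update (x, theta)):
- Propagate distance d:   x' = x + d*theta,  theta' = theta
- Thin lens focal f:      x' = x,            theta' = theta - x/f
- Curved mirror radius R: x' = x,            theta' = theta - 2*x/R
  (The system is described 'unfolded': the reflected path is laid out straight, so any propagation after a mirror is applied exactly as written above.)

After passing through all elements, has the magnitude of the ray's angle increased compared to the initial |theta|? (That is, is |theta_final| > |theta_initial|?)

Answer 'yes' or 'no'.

Answer: yes

Derivation:
Initial: x=6.0000 theta=0.5000
After 1 (propagate distance d=39): x=25.5000 theta=0.5000
After 2 (thin lens f=-37): x=25.5000 theta=44/37 (≈1.1892)
After 3 (propagate distance d=28): x=4351/74 (≈58.7973) theta=44/37 (≈1.1892)
After 4 (thin lens f=-28): x=4351/74 (≈58.7973) theta=6815/2072 (≈3.2891)
After 5 (propagate distance d=16 (to screen)): x=57717/518 (≈111.4228) theta=6815/2072 (≈3.2891)
|theta_initial|=0.5000 |theta_final|=6815/2072 (≈3.2891) -> increased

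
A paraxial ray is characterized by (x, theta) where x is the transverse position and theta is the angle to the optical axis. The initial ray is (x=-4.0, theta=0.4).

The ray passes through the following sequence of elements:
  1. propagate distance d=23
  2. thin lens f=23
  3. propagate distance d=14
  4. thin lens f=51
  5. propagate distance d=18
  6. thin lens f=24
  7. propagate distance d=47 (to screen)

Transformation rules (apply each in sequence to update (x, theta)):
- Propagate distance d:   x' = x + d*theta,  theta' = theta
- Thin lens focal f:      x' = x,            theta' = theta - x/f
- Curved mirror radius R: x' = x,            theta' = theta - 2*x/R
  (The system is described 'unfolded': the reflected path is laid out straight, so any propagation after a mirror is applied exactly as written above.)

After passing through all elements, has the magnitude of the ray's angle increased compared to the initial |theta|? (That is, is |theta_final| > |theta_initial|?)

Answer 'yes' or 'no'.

Initial: x=-4.0000 theta=0.4000
After 1 (propagate distance d=23): x=5.2000 theta=0.4000
After 2 (thin lens f=23): x=5.2000 theta=4/23 (≈0.1739)
After 3 (propagate distance d=14): x=878/115 (≈7.6348) theta=4/23 (≈0.1739)
After 4 (thin lens f=51): x=878/115 (≈7.6348) theta=142/5865 (≈0.0242)
After 5 (propagate distance d=18): x=686/85 (≈8.0706) theta=142/5865 (≈0.0242)
After 6 (thin lens f=24): x=686/85 (≈8.0706) theta=-7321/23460 (≈-0.3121)
After 7 (propagate distance d=47 (to screen)): x=-9103/1380 (≈-6.5964) theta=-7321/23460 (≈-0.3121)
|theta_initial|=0.4000 |theta_final|=7321/23460 (≈0.3121) -> not increased

Answer: no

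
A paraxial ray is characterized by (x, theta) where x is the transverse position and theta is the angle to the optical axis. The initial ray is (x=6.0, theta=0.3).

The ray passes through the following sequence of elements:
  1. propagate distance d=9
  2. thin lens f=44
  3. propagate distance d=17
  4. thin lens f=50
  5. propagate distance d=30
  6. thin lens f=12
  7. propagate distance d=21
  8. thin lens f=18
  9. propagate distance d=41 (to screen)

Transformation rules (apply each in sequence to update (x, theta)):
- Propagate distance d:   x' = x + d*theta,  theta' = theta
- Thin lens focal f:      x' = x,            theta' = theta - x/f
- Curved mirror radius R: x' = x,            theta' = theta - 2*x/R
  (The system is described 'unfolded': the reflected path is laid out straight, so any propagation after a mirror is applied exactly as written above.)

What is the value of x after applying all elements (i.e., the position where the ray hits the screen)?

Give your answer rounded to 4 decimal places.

Initial: x=6.0000 theta=0.3000
After 1 (propagate distance d=9): x=8.7000 theta=0.3000
After 2 (thin lens f=44): x=8.7000 theta=9/88 (≈0.1023)
After 3 (propagate distance d=17): x=4593/440 (≈10.4386) theta=9/88 (≈0.1023)
After 4 (thin lens f=50): x=4593/440 (≈10.4386) theta=-0.1065
After 5 (propagate distance d=30): x=1992/275 (≈7.2436) theta=-0.1065
After 6 (thin lens f=12): x=1992/275 (≈7.2436) theta=-15623/22000 (≈-0.7101)
After 7 (propagate distance d=21): x=-168723/22000 (≈-7.6692) theta=-15623/22000 (≈-0.7101)
After 8 (thin lens f=18): x=-168723/22000 (≈-7.6692) theta=-12499/44000 (≈-0.2841)
After 9 (propagate distance d=41 (to screen)): x=-169981/8800 (≈-19.3160) theta=-12499/44000 (≈-0.2841)
Rounded to 4 decimal places: x = -19.3160

Answer: -19.3160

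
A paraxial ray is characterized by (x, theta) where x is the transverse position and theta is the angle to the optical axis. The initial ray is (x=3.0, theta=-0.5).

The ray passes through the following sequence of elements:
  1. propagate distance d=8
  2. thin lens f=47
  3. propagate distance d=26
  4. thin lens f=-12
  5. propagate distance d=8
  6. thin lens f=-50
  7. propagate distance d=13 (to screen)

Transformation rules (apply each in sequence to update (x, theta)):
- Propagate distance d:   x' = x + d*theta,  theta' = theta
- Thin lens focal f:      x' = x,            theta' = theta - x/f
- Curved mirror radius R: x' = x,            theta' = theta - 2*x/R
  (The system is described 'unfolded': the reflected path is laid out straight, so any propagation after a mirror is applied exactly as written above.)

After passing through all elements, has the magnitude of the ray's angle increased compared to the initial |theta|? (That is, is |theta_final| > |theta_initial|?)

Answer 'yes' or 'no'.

Initial: x=3.0000 theta=-0.5000
After 1 (propagate distance d=8): x=-1.0000 theta=-0.5000
After 2 (thin lens f=47): x=-1.0000 theta=-45/94 (≈-0.4787)
After 3 (propagate distance d=26): x=-632/47 (≈-13.4468) theta=-45/94 (≈-0.4787)
After 4 (thin lens f=-12): x=-632/47 (≈-13.4468) theta=-451/282 (≈-1.5993)
After 5 (propagate distance d=8): x=-3700/141 (≈-26.2411) theta=-451/282 (≈-1.5993)
After 6 (thin lens f=-50): x=-3700/141 (≈-26.2411) theta=-599/282 (≈-2.1241)
After 7 (propagate distance d=13 (to screen)): x=-15187/282 (≈-53.8546) theta=-599/282 (≈-2.1241)
|theta_initial|=0.5000 |theta_final|=599/282 (≈2.1241) -> increased

Answer: yes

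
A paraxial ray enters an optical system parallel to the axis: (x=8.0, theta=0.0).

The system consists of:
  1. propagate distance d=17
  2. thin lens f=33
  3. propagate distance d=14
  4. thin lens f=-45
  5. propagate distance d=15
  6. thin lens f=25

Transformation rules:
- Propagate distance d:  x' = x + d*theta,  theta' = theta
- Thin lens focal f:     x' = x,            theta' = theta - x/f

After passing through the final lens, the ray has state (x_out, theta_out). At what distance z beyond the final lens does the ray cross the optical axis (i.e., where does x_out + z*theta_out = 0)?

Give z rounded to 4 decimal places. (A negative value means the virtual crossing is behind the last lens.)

Answer: 10.4260

Derivation:
Initial: x=8.0000 theta=0.0000
After 1 (propagate distance d=17): x=8.0000 theta=0.0000
After 2 (thin lens f=33): x=8.0000 theta=-8/33 (≈-0.2424)
After 3 (propagate distance d=14): x=152/33 (≈4.6061) theta=-8/33 (≈-0.2424)
After 4 (thin lens f=-45): x=152/33 (≈4.6061) theta=-208/1485 (≈-0.1401)
After 5 (propagate distance d=15): x=248/99 (≈2.5051) theta=-208/1485 (≈-0.1401)
After 6 (thin lens f=25): x=248/99 (≈2.5051) theta=-1784/7425 (≈-0.2403)
z_focus = -x_out/theta_out = -(248/99)/(-1784/7425) = 2325/223 ≈ 10.4260
Rounded to 4 decimal places: z = 10.4260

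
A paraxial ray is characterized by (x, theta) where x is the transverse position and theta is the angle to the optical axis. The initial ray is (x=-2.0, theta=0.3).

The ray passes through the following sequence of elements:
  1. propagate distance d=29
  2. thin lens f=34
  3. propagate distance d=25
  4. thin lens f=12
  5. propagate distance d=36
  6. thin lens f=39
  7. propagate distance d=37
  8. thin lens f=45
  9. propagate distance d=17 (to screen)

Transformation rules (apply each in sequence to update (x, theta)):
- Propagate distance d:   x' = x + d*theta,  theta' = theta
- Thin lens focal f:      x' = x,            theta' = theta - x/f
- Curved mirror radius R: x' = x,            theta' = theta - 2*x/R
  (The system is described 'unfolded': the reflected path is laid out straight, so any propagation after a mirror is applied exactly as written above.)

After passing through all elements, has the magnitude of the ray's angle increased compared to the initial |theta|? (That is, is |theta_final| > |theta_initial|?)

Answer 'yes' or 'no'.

Answer: no

Derivation:
Initial: x=-2.0000 theta=0.3000
After 1 (propagate distance d=29): x=6.7000 theta=0.3000
After 2 (thin lens f=34): x=6.7000 theta=7/68 (≈0.1029)
After 3 (propagate distance d=25): x=3153/340 (≈9.2735) theta=7/68 (≈0.1029)
After 4 (thin lens f=12): x=3153/340 (≈9.2735) theta=-911/1360 (≈-0.6699)
After 5 (propagate distance d=36): x=-2523/170 (≈-14.8412) theta=-911/1360 (≈-0.6699)
After 6 (thin lens f=39): x=-2523/170 (≈-14.8412) theta=-1023/3536 (≈-0.2893)
After 7 (propagate distance d=37): x=-451647/17680 (≈-25.5456) theta=-1023/3536 (≈-0.2893)
After 8 (thin lens f=45): x=-451647/17680 (≈-25.5456) theta=1538/5525 (≈0.2784)
After 9 (propagate distance d=17 (to screen)): x=-1839899/88400 (≈-20.8133) theta=1538/5525 (≈0.2784)
|theta_initial|=0.3000 |theta_final|=1538/5525 (≈0.2784) -> not increased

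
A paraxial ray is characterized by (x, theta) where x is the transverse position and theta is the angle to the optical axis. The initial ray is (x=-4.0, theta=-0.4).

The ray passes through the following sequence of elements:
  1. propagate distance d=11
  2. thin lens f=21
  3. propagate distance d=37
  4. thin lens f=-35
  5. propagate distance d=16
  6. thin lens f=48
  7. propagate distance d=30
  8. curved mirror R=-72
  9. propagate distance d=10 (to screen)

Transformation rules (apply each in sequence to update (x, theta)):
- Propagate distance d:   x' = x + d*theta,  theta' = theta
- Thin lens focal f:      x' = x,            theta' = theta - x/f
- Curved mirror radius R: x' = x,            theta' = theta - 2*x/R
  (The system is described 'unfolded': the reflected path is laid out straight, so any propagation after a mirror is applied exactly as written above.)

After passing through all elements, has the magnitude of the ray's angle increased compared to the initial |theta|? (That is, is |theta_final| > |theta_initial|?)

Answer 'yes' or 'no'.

Initial: x=-4.0000 theta=-0.4000
After 1 (propagate distance d=11): x=-8.4000 theta=-0.4000
After 2 (thin lens f=21): x=-8.4000 theta=0.0000
After 3 (propagate distance d=37): x=-8.4000 theta=0.0000
After 4 (thin lens f=-35): x=-8.4000 theta=-0.2400
After 5 (propagate distance d=16): x=-12.2400 theta=-0.2400
After 6 (thin lens f=48): x=-12.2400 theta=0.0150
After 7 (propagate distance d=30): x=-11.7900 theta=0.0150
After 8 (curved mirror R=-72): x=-11.7900 theta=-0.3125
After 9 (propagate distance d=10 (to screen)): x=-14.9150 theta=-0.3125
|theta_initial|=0.4000 |theta_final|=0.3125 -> not increased

Answer: no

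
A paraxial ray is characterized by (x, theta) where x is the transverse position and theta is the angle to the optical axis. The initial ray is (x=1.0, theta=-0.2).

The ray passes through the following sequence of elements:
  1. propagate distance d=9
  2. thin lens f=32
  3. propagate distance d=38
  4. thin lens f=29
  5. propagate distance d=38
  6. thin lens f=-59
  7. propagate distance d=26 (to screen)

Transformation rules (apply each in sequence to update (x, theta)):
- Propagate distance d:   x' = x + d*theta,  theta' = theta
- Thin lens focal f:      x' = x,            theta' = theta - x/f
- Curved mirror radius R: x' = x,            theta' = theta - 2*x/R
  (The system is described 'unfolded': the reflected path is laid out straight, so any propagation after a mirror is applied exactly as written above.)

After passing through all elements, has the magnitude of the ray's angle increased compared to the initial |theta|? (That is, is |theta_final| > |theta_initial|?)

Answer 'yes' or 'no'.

Initial: x=1.0000 theta=-0.2000
After 1 (propagate distance d=9): x=-0.8000 theta=-0.2000
After 2 (thin lens f=32): x=-0.8000 theta=-0.1750
After 3 (propagate distance d=38): x=-7.4500 theta=-0.1750
After 4 (thin lens f=29): x=-7.4500 theta=19/232 (≈0.0819)
After 5 (propagate distance d=38): x=-629/145 (≈-4.3379) theta=19/232 (≈0.0819)
After 6 (thin lens f=-59): x=-629/145 (≈-4.3379) theta=573/68440 (≈0.0084)
After 7 (propagate distance d=26 (to screen)): x=-28199/6844 (≈-4.1203) theta=573/68440 (≈0.0084)
|theta_initial|=0.2000 |theta_final|=573/68440 (≈0.0084) -> not increased

Answer: no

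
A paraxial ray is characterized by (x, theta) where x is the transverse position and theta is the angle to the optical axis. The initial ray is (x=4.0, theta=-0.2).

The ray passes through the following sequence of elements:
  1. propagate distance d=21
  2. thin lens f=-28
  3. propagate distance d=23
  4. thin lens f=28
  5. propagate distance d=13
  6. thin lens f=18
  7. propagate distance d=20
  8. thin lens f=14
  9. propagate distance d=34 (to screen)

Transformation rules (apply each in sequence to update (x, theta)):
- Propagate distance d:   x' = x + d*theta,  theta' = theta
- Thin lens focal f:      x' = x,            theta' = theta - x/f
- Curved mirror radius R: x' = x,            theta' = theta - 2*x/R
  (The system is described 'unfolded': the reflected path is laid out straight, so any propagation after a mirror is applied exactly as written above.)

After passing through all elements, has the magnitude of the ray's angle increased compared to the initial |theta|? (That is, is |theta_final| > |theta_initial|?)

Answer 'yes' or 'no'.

Initial: x=4.0000 theta=-0.2000
After 1 (propagate distance d=21): x=-0.2000 theta=-0.2000
After 2 (thin lens f=-28): x=-0.2000 theta=-29/140 (≈-0.2071)
After 3 (propagate distance d=23): x=-139/28 (≈-4.9643) theta=-29/140 (≈-0.2071)
After 4 (thin lens f=28): x=-139/28 (≈-4.9643) theta=-117/3920 (≈-0.0298)
After 5 (propagate distance d=13): x=-20981/3920 (≈-5.3523) theta=-117/3920 (≈-0.0298)
After 6 (thin lens f=18): x=-20981/3920 (≈-5.3523) theta=3775/14112 (≈0.2675)
After 7 (propagate distance d=20): x=-79/35280 (≈-0.0022) theta=3775/14112 (≈0.2675)
After 8 (thin lens f=14): x=-79/35280 (≈-0.0022) theta=11017/41160 (≈0.2677)
After 9 (propagate distance d=34 (to screen)): x=449383/49392 (≈9.0983) theta=11017/41160 (≈0.2677)
|theta_initial|=0.2000 |theta_final|=11017/41160 (≈0.2677) -> increased

Answer: yes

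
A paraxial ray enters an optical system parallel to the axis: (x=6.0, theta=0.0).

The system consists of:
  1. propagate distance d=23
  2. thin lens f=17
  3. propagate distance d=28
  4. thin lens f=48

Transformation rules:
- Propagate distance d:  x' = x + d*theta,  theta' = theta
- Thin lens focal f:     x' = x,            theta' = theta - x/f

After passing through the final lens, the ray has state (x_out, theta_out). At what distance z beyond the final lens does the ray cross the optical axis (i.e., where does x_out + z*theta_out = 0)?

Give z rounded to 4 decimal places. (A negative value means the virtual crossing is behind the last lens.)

Initial: x=6.0000 theta=0.0000
After 1 (propagate distance d=23): x=6.0000 theta=0.0000
After 2 (thin lens f=17): x=6.0000 theta=-6/17 (≈-0.3529)
After 3 (propagate distance d=28): x=-66/17 (≈-3.8824) theta=-6/17 (≈-0.3529)
After 4 (thin lens f=48): x=-66/17 (≈-3.8824) theta=-37/136 (≈-0.2721)
z_focus = -x_out/theta_out = -(-66/17)/(-37/136) = -528/37 ≈ -14.2703
Rounded to 4 decimal places: z = -14.2703

Answer: -14.2703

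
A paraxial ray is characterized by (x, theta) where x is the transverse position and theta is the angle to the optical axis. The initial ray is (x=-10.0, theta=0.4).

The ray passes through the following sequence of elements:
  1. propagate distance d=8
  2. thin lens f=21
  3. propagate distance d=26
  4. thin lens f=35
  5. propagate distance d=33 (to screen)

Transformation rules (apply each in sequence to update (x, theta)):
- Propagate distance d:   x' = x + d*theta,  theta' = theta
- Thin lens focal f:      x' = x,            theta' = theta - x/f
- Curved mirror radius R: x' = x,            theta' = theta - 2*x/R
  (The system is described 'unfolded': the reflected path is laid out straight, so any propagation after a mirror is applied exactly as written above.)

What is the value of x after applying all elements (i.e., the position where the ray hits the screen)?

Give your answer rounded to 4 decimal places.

Answer: 24.5725

Derivation:
Initial: x=-10.0000 theta=0.4000
After 1 (propagate distance d=8): x=-6.8000 theta=0.4000
After 2 (thin lens f=21): x=-6.8000 theta=76/105 (≈0.7238)
After 3 (propagate distance d=26): x=1262/105 (≈12.0190) theta=76/105 (≈0.7238)
After 4 (thin lens f=35): x=1262/105 (≈12.0190) theta=466/1225 (≈0.3804)
After 5 (propagate distance d=33 (to screen)): x=90304/3675 (≈24.5725) theta=466/1225 (≈0.3804)
Rounded to 4 decimal places: x = 24.5725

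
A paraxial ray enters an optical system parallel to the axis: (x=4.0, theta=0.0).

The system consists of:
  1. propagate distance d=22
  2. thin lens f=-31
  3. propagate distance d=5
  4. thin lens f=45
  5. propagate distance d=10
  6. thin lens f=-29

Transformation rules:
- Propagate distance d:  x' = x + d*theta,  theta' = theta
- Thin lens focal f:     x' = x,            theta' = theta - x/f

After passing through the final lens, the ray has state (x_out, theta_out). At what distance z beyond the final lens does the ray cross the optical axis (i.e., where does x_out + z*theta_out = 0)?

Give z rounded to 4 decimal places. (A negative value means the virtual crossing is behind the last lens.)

Initial: x=4.0000 theta=0.0000
After 1 (propagate distance d=22): x=4.0000 theta=0.0000
After 2 (thin lens f=-31): x=4.0000 theta=4/31 (≈0.1290)
After 3 (propagate distance d=5): x=144/31 (≈4.6452) theta=4/31 (≈0.1290)
After 4 (thin lens f=45): x=144/31 (≈4.6452) theta=4/155 (≈0.0258)
After 5 (propagate distance d=10): x=152/31 (≈4.9032) theta=4/155 (≈0.0258)
After 6 (thin lens f=-29): x=152/31 (≈4.9032) theta=876/4495 (≈0.1949)
z_focus = -x_out/theta_out = -(152/31)/(876/4495) = -5510/219 ≈ -25.1598
Rounded to 4 decimal places: z = -25.1598

Answer: -25.1598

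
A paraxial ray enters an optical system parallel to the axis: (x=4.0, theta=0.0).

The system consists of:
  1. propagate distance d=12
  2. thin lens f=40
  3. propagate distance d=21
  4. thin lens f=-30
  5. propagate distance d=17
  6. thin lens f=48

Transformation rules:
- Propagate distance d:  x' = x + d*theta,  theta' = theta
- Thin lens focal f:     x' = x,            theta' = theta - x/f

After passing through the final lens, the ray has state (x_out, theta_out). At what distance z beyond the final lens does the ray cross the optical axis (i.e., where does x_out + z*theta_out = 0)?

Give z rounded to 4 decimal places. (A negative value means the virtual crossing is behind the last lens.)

Initial: x=4.0000 theta=0.0000
After 1 (propagate distance d=12): x=4.0000 theta=0.0000
After 2 (thin lens f=40): x=4.0000 theta=-0.1000
After 3 (propagate distance d=21): x=1.9000 theta=-0.1000
After 4 (thin lens f=-30): x=1.9000 theta=-11/300 (≈-0.0367)
After 5 (propagate distance d=17): x=383/300 (≈1.2767) theta=-11/300 (≈-0.0367)
After 6 (thin lens f=48): x=383/300 (≈1.2767) theta=-911/14400 (≈-0.0633)
z_focus = -x_out/theta_out = -(383/300)/(-911/14400) = 18384/911 ≈ 20.1800
Rounded to 4 decimal places: z = 20.1800

Answer: 20.1800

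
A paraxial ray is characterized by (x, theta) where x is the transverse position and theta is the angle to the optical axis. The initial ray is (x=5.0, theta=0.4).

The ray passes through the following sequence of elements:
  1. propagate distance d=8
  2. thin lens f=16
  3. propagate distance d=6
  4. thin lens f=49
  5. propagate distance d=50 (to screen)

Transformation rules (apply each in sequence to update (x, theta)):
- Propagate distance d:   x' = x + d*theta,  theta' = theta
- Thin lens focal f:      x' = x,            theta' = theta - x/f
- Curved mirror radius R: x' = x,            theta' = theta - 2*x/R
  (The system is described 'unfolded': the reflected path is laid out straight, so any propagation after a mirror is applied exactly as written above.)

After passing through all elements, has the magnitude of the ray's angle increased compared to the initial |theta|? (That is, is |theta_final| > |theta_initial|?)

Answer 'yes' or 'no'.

Answer: no

Derivation:
Initial: x=5.0000 theta=0.4000
After 1 (propagate distance d=8): x=8.2000 theta=0.4000
After 2 (thin lens f=16): x=8.2000 theta=-0.1125
After 3 (propagate distance d=6): x=7.5250 theta=-0.1125
After 4 (thin lens f=49): x=7.5250 theta=-149/560 (≈-0.2661)
After 5 (propagate distance d=50 (to screen)): x=-809/140 (≈-5.7786) theta=-149/560 (≈-0.2661)
|theta_initial|=0.4000 |theta_final|=149/560 (≈0.2661) -> not increased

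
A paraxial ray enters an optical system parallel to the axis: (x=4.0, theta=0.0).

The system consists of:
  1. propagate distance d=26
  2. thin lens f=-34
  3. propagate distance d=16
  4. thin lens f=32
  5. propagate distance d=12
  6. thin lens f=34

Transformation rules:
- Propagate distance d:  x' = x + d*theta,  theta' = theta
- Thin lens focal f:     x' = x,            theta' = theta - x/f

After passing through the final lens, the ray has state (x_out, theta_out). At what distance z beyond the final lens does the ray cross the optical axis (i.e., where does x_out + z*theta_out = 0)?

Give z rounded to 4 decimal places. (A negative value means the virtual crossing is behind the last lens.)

Initial: x=4.0000 theta=0.0000
After 1 (propagate distance d=26): x=4.0000 theta=0.0000
After 2 (thin lens f=-34): x=4.0000 theta=2/17 (≈0.1176)
After 3 (propagate distance d=16): x=100/17 (≈5.8824) theta=2/17 (≈0.1176)
After 4 (thin lens f=32): x=100/17 (≈5.8824) theta=-9/136 (≈-0.0662)
After 5 (propagate distance d=12): x=173/34 (≈5.0882) theta=-9/136 (≈-0.0662)
After 6 (thin lens f=34): x=173/34 (≈5.0882) theta=-499/2312 (≈-0.2158)
z_focus = -x_out/theta_out = -(173/34)/(-499/2312) = 11764/499 ≈ 23.5752
Rounded to 4 decimal places: z = 23.5752

Answer: 23.5752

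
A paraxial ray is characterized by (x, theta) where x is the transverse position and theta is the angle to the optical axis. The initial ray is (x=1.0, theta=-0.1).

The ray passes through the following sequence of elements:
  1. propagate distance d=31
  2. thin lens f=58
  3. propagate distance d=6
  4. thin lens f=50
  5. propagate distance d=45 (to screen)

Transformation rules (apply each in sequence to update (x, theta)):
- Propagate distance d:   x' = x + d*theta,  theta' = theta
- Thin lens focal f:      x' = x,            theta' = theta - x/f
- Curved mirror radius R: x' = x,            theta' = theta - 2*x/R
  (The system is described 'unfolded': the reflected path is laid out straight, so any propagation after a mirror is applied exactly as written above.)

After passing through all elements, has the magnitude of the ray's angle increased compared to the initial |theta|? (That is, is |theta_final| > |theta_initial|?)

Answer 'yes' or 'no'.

Initial: x=1.0000 theta=-0.1000
After 1 (propagate distance d=31): x=-2.1000 theta=-0.1000
After 2 (thin lens f=58): x=-2.1000 theta=-37/580 (≈-0.0638)
After 3 (propagate distance d=6): x=-72/29 (≈-2.4828) theta=-37/580 (≈-0.0638)
After 4 (thin lens f=50): x=-72/29 (≈-2.4828) theta=-41/2900 (≈-0.0141)
After 5 (propagate distance d=45 (to screen)): x=-1809/580 (≈-3.1190) theta=-41/2900 (≈-0.0141)
|theta_initial|=0.1000 |theta_final|=41/2900 (≈0.0141) -> not increased

Answer: no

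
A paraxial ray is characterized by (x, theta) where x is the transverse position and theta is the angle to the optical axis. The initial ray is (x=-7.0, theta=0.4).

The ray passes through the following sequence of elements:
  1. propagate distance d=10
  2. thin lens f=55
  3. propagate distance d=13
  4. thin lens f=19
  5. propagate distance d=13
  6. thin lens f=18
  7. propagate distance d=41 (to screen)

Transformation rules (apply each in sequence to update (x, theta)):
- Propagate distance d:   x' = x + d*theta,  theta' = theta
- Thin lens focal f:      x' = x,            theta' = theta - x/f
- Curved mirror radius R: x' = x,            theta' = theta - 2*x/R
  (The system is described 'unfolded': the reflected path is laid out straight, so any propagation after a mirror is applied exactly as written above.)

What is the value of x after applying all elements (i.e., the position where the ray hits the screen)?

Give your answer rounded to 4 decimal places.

Answer: 3.6345

Derivation:
Initial: x=-7.0000 theta=0.4000
After 1 (propagate distance d=10): x=-3.0000 theta=0.4000
After 2 (thin lens f=55): x=-3.0000 theta=5/11 (≈0.4545)
After 3 (propagate distance d=13): x=32/11 (≈2.9091) theta=5/11 (≈0.4545)
After 4 (thin lens f=19): x=32/11 (≈2.9091) theta=63/209 (≈0.3014)
After 5 (propagate distance d=13): x=1427/209 (≈6.8278) theta=63/209 (≈0.3014)
After 6 (thin lens f=18): x=1427/209 (≈6.8278) theta=-293/3762 (≈-0.0779)
After 7 (propagate distance d=41 (to screen)): x=1243/342 (≈3.6345) theta=-293/3762 (≈-0.0779)
Rounded to 4 decimal places: x = 3.6345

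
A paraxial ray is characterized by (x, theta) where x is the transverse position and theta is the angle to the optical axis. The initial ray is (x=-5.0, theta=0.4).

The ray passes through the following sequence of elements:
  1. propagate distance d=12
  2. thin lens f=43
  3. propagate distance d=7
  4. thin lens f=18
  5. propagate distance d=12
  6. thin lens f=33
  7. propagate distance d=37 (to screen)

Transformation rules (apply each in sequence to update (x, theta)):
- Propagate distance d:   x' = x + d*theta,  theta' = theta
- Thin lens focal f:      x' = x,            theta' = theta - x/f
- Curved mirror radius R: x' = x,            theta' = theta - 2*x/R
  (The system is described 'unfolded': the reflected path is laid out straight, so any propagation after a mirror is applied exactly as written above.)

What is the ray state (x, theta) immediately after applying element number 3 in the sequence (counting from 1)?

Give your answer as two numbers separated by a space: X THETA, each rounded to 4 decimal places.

Answer: 2.6326 0.4047

Derivation:
Initial: x=-5.0000 theta=0.4000
After 1 (propagate distance d=12): x=-0.2000 theta=0.4000
After 2 (thin lens f=43): x=-0.2000 theta=87/215 (≈0.4047)
After 3 (propagate distance d=7): x=566/215 (≈2.6326) theta=87/215 (≈0.4047)
Rounded to 4 decimal places: x = 2.6326, theta = 0.4047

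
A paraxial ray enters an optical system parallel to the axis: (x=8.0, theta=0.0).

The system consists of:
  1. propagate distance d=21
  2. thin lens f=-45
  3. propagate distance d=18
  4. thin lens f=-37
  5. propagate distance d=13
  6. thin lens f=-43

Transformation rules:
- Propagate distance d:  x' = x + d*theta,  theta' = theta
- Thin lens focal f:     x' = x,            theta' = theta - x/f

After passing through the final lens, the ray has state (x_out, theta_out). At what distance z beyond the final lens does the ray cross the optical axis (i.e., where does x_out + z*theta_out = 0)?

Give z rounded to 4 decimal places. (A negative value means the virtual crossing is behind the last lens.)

Initial: x=8.0000 theta=0.0000
After 1 (propagate distance d=21): x=8.0000 theta=0.0000
After 2 (thin lens f=-45): x=8.0000 theta=8/45 (≈0.1778)
After 3 (propagate distance d=18): x=11.2000 theta=8/45 (≈0.1778)
After 4 (thin lens f=-37): x=11.2000 theta=160/333 (≈0.4805)
After 5 (propagate distance d=13): x=29048/1665 (≈17.4462) theta=160/333 (≈0.4805)
After 6 (thin lens f=-43): x=29048/1665 (≈17.4462) theta=63448/71595 (≈0.8862)
z_focus = -x_out/theta_out = -(29048/1665)/(63448/71595) = -156133/7931 ≈ -19.6864
Rounded to 4 decimal places: z = -19.6864

Answer: -19.6864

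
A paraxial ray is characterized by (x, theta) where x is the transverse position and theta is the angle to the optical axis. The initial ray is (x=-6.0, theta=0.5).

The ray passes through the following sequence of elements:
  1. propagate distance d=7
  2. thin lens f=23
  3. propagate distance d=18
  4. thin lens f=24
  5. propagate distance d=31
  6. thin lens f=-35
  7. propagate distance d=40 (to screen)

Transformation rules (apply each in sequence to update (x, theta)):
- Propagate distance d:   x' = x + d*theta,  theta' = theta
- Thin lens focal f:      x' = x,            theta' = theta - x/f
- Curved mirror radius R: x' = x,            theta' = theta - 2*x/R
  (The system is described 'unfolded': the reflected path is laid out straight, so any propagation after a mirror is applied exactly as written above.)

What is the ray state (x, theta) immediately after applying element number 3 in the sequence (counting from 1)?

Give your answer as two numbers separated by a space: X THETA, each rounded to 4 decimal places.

Answer: 8.4565 0.6087

Derivation:
Initial: x=-6.0000 theta=0.5000
After 1 (propagate distance d=7): x=-2.5000 theta=0.5000
After 2 (thin lens f=23): x=-2.5000 theta=14/23 (≈0.6087)
After 3 (propagate distance d=18): x=389/46 (≈8.4565) theta=14/23 (≈0.6087)
Rounded to 4 decimal places: x = 8.4565, theta = 0.6087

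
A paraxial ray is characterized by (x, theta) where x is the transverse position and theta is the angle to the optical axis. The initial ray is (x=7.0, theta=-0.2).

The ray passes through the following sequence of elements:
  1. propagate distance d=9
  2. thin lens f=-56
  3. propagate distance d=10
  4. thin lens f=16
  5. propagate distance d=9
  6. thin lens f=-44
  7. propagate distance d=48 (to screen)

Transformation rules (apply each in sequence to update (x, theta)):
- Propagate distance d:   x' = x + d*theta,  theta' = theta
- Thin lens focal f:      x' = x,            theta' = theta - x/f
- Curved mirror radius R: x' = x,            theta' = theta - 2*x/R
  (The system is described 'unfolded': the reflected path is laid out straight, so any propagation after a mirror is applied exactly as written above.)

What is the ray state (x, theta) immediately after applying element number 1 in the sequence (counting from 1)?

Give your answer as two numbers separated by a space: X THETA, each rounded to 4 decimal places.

Answer: 5.2000 -0.2000

Derivation:
Initial: x=7.0000 theta=-0.2000
After 1 (propagate distance d=9): x=5.2000 theta=-0.2000
Rounded to 4 decimal places: x = 5.2000, theta = -0.2000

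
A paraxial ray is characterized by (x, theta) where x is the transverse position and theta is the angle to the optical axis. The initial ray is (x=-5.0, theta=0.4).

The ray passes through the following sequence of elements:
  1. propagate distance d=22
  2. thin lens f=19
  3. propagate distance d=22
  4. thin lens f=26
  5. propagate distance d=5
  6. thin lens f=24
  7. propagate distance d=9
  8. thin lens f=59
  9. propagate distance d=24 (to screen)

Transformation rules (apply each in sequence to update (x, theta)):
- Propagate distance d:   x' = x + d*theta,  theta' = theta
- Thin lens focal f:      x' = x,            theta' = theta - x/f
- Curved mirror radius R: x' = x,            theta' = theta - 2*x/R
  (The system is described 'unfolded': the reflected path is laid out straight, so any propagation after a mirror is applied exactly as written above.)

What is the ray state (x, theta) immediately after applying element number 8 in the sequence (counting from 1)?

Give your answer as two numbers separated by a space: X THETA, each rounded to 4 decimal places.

Initial: x=-5.0000 theta=0.4000
After 1 (propagate distance d=22): x=3.8000 theta=0.4000
After 2 (thin lens f=19): x=3.8000 theta=0.2000
After 3 (propagate distance d=22): x=8.2000 theta=0.2000
After 4 (thin lens f=26): x=8.2000 theta=-3/26 (≈-0.1154)
After 5 (propagate distance d=5): x=991/130 (≈7.6231) theta=-3/26 (≈-0.1154)
After 6 (thin lens f=24): x=991/130 (≈7.6231) theta=-1351/3120 (≈-0.4330)
After 7 (propagate distance d=9): x=775/208 (≈3.7260) theta=-1351/3120 (≈-0.4330)
After 8 (thin lens f=59): x=775/208 (≈3.7260) theta=-45667/92040 (≈-0.4962)
Rounded to 4 decimal places: x = 3.7260, theta = -0.4962

Answer: 3.7260 -0.4962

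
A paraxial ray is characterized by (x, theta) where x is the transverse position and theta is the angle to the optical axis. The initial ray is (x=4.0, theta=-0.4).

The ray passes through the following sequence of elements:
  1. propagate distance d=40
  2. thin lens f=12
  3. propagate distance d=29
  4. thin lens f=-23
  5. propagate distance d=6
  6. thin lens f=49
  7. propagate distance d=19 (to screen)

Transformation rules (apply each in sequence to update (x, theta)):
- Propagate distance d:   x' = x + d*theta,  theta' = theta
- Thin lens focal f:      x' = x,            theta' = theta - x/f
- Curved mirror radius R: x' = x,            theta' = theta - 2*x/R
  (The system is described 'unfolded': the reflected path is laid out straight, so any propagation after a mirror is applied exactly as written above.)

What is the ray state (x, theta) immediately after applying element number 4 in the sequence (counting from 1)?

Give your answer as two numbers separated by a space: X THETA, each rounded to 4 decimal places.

Initial: x=4.0000 theta=-0.4000
After 1 (propagate distance d=40): x=-12.0000 theta=-0.4000
After 2 (thin lens f=12): x=-12.0000 theta=0.6000
After 3 (propagate distance d=29): x=5.4000 theta=0.6000
After 4 (thin lens f=-23): x=5.4000 theta=96/115 (≈0.8348)
Rounded to 4 decimal places: x = 5.4000, theta = 0.8348

Answer: 5.4000 0.8348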